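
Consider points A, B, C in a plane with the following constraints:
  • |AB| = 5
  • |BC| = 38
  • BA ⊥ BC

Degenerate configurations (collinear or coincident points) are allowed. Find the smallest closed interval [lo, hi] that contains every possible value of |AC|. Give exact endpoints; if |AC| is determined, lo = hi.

|AB| ∈ {5}
|BC| ∈ {38}
|AC| ∈ {√(1469)}

|AC| = √(1469)  (≈ 38.3275)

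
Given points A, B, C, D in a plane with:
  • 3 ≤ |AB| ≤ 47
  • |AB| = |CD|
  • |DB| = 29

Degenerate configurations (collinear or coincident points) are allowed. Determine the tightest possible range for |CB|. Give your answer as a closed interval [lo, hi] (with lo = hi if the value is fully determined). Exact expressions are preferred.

|CB| ∈ [0, 76]  (≈ [0.0000, 76.0000])

|AB| ∈ [3, 47]
|BD| ∈ {29}
|CD| ∈ [3, 47]
|AD| ∈ [0, 76]
|BC| ∈ [0, 76]
|AC| ∈ [0, 123]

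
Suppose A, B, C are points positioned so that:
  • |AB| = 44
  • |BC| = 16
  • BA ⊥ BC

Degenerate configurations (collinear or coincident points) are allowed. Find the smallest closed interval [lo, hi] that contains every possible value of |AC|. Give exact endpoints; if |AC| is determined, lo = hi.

|AB| ∈ {44}
|BC| ∈ {16}
|AC| ∈ {4·√(137)}

|AC| = 4·√(137)  (≈ 46.8188)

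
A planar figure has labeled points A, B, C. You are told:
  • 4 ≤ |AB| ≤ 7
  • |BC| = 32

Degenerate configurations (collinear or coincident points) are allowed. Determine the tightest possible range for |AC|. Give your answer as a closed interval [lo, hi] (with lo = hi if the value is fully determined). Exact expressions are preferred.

|AC| ∈ [25, 39]  (≈ [25.0000, 39.0000])

|AB| ∈ [4, 7]
|BC| ∈ {32}
|AC| ∈ [25, 39]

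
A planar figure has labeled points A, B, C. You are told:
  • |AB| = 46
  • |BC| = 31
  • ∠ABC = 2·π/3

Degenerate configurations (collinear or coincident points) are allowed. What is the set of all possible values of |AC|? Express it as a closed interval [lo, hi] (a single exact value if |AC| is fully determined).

|AC| = √(4503)  (≈ 67.1044)

|AB| ∈ {46}
|BC| ∈ {31}
|AC| ∈ {√(4503)}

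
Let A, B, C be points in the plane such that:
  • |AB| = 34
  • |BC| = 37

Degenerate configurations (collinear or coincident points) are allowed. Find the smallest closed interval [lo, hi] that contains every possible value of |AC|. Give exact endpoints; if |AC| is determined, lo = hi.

|AB| ∈ {34}
|BC| ∈ {37}
|AC| ∈ [3, 71]

|AC| ∈ [3, 71]  (≈ [3.0000, 71.0000])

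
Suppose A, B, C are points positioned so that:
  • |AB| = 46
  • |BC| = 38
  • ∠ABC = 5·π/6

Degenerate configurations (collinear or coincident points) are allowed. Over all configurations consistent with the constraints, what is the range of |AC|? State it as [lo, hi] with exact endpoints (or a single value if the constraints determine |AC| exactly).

|AB| ∈ {46}
|BC| ∈ {38}
|AC| ∈ {2·√(437·√(3) + 890)}

|AC| = 2·√(437·√(3) + 890)  (≈ 81.1642)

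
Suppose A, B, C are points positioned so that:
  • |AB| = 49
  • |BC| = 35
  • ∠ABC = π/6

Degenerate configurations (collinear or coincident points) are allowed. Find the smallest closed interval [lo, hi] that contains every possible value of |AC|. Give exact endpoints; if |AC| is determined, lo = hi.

|AC| = 7·√(74 - 35·√(3))  (≈ 25.6034)

|AB| ∈ {49}
|BC| ∈ {35}
|AC| ∈ {7·√(74 - 35·√(3))}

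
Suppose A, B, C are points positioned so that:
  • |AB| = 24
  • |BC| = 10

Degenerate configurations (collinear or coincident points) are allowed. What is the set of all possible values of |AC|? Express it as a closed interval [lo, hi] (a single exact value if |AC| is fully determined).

|AC| ∈ [14, 34]  (≈ [14.0000, 34.0000])

|AB| ∈ {24}
|BC| ∈ {10}
|AC| ∈ [14, 34]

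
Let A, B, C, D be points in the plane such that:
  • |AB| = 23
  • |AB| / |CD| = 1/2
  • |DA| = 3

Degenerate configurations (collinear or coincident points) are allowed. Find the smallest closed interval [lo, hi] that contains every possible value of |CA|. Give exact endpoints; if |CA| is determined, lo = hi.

|CA| ∈ [43, 49]  (≈ [43.0000, 49.0000])

|AB| ∈ {23}
|AD| ∈ {3}
|CD| ∈ {46}
|BD| ∈ [20, 26]
|AC| ∈ [43, 49]
|BC| ∈ [20, 72]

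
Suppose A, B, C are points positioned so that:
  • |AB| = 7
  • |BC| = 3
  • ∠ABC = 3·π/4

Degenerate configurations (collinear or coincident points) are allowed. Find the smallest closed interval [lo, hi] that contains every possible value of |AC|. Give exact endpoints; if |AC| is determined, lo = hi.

|AB| ∈ {7}
|BC| ∈ {3}
|AC| ∈ {√(21·√(2) + 58)}

|AC| = √(21·√(2) + 58)  (≈ 9.3647)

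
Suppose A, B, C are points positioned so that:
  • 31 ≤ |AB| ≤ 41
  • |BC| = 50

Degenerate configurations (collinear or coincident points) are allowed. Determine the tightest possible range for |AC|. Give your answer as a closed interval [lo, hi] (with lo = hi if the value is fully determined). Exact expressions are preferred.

|AB| ∈ [31, 41]
|BC| ∈ {50}
|AC| ∈ [9, 91]

|AC| ∈ [9, 91]  (≈ [9.0000, 91.0000])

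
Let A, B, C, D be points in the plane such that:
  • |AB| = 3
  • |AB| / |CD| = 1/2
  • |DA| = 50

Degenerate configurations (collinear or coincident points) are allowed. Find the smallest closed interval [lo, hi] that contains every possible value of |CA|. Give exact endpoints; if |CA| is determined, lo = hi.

|CA| ∈ [44, 56]  (≈ [44.0000, 56.0000])

|AB| ∈ {3}
|AD| ∈ {50}
|CD| ∈ {6}
|BD| ∈ [47, 53]
|AC| ∈ [44, 56]
|BC| ∈ [41, 59]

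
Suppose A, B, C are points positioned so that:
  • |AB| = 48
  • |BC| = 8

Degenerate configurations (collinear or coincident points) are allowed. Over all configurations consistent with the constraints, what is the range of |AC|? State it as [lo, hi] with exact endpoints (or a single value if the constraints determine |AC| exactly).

|AB| ∈ {48}
|BC| ∈ {8}
|AC| ∈ [40, 56]

|AC| ∈ [40, 56]  (≈ [40.0000, 56.0000])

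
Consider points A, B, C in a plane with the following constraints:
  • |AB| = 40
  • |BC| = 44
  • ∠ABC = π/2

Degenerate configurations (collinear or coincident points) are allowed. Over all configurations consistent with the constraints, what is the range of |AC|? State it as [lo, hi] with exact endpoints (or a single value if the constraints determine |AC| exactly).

|AB| ∈ {40}
|BC| ∈ {44}
|AC| ∈ {4·√(221)}

|AC| = 4·√(221)  (≈ 59.4643)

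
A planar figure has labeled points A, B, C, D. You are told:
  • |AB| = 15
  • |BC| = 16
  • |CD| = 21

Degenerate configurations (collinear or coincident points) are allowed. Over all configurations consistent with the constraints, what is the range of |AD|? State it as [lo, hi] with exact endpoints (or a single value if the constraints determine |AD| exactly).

|AD| ∈ [0, 52]  (≈ [0.0000, 52.0000])

|AB| ∈ {15}
|BC| ∈ {16}
|CD| ∈ {21}
|AC| ∈ [1, 31]
|BD| ∈ [5, 37]
|AD| ∈ [0, 52]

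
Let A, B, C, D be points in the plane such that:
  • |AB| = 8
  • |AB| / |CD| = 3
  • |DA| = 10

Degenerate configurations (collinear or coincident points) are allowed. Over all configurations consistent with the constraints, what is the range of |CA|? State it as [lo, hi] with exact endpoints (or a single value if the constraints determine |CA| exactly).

|CA| ∈ [22/3, 38/3]  (≈ [7.3333, 12.6667])

|AB| ∈ {8}
|AD| ∈ {10}
|CD| ∈ {8/3}
|BD| ∈ [2, 18]
|AC| ∈ [22/3, 38/3]
|BC| ∈ [0, 62/3]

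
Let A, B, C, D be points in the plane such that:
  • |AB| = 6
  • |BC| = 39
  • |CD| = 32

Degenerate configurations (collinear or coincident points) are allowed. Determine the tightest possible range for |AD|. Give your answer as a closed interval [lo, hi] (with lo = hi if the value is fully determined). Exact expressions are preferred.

|AB| ∈ {6}
|BC| ∈ {39}
|CD| ∈ {32}
|AC| ∈ [33, 45]
|BD| ∈ [7, 71]
|AD| ∈ [1, 77]

|AD| ∈ [1, 77]  (≈ [1.0000, 77.0000])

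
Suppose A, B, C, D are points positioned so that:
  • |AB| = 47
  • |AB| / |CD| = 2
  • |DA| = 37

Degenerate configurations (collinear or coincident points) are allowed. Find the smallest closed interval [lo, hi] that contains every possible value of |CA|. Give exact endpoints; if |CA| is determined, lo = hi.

|AB| ∈ {47}
|AD| ∈ {37}
|CD| ∈ {47/2}
|BD| ∈ [10, 84]
|AC| ∈ [27/2, 121/2]
|BC| ∈ [0, 215/2]

|CA| ∈ [27/2, 121/2]  (≈ [13.5000, 60.5000])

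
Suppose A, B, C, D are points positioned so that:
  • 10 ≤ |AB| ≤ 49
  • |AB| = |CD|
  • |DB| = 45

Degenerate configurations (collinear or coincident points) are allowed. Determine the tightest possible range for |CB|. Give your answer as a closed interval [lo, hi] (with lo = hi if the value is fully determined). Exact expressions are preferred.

|CB| ∈ [0, 94]  (≈ [0.0000, 94.0000])

|AB| ∈ [10, 49]
|BD| ∈ {45}
|CD| ∈ [10, 49]
|AD| ∈ [0, 94]
|BC| ∈ [0, 94]
|AC| ∈ [0, 143]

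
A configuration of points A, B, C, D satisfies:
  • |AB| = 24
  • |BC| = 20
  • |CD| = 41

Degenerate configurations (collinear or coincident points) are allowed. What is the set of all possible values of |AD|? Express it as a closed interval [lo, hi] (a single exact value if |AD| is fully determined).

|AD| ∈ [0, 85]  (≈ [0.0000, 85.0000])

|AB| ∈ {24}
|BC| ∈ {20}
|CD| ∈ {41}
|AC| ∈ [4, 44]
|BD| ∈ [21, 61]
|AD| ∈ [0, 85]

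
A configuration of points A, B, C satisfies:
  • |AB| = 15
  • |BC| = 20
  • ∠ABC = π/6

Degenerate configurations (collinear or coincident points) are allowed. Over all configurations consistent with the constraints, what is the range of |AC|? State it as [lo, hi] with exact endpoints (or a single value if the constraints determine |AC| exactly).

|AC| = 5·√(25 - 12·√(3))  (≈ 10.2657)

|AB| ∈ {15}
|BC| ∈ {20}
|AC| ∈ {5·√(25 - 12·√(3))}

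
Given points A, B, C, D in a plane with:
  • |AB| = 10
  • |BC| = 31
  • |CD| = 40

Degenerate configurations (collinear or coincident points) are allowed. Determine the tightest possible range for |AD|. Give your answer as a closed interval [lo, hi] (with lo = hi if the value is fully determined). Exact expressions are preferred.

|AD| ∈ [0, 81]  (≈ [0.0000, 81.0000])

|AB| ∈ {10}
|BC| ∈ {31}
|CD| ∈ {40}
|AC| ∈ [21, 41]
|BD| ∈ [9, 71]
|AD| ∈ [0, 81]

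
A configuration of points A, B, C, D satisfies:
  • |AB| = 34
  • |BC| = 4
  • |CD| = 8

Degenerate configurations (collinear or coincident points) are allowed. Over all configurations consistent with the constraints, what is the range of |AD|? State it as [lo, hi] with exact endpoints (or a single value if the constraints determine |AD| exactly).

|AB| ∈ {34}
|BC| ∈ {4}
|CD| ∈ {8}
|AC| ∈ [30, 38]
|BD| ∈ [4, 12]
|AD| ∈ [22, 46]

|AD| ∈ [22, 46]  (≈ [22.0000, 46.0000])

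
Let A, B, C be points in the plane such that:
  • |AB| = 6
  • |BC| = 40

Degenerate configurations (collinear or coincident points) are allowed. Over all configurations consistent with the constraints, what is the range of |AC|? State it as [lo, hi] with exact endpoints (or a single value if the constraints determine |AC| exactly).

|AB| ∈ {6}
|BC| ∈ {40}
|AC| ∈ [34, 46]

|AC| ∈ [34, 46]  (≈ [34.0000, 46.0000])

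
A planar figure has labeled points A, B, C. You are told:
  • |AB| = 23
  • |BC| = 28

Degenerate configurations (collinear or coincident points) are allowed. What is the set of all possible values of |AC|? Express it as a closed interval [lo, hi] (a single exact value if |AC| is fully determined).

|AC| ∈ [5, 51]  (≈ [5.0000, 51.0000])

|AB| ∈ {23}
|BC| ∈ {28}
|AC| ∈ [5, 51]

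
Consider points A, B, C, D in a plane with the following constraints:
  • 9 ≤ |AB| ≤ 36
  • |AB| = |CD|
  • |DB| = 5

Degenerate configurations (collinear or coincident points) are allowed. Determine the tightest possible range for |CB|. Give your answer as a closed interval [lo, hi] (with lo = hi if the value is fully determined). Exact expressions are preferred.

|CB| ∈ [4, 41]  (≈ [4.0000, 41.0000])

|AB| ∈ [9, 36]
|BD| ∈ {5}
|CD| ∈ [9, 36]
|AD| ∈ [4, 41]
|BC| ∈ [4, 41]
|AC| ∈ [0, 77]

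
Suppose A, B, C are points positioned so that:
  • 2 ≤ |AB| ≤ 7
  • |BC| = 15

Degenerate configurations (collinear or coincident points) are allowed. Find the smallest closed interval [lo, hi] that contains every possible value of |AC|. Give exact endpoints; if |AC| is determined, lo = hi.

|AB| ∈ [2, 7]
|BC| ∈ {15}
|AC| ∈ [8, 22]

|AC| ∈ [8, 22]  (≈ [8.0000, 22.0000])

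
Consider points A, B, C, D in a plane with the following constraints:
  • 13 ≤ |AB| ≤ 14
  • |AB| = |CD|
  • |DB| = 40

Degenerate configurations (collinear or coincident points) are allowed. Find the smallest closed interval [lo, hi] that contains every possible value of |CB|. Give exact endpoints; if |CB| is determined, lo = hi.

|CB| ∈ [26, 54]  (≈ [26.0000, 54.0000])

|AB| ∈ [13, 14]
|BD| ∈ {40}
|CD| ∈ [13, 14]
|AD| ∈ [26, 54]
|BC| ∈ [26, 54]
|AC| ∈ [12, 68]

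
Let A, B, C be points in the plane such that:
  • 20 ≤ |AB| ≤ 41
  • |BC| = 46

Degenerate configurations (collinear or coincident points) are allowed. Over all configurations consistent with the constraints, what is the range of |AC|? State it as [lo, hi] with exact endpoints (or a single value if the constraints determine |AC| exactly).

|AC| ∈ [5, 87]  (≈ [5.0000, 87.0000])

|AB| ∈ [20, 41]
|BC| ∈ {46}
|AC| ∈ [5, 87]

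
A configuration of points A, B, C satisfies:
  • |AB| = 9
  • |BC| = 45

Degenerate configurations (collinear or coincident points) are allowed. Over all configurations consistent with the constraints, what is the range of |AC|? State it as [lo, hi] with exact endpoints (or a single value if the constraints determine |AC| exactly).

|AB| ∈ {9}
|BC| ∈ {45}
|AC| ∈ [36, 54]

|AC| ∈ [36, 54]  (≈ [36.0000, 54.0000])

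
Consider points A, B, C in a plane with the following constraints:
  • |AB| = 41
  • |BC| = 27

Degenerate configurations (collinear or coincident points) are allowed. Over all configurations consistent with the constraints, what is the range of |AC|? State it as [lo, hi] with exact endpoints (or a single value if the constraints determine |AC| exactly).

|AB| ∈ {41}
|BC| ∈ {27}
|AC| ∈ [14, 68]

|AC| ∈ [14, 68]  (≈ [14.0000, 68.0000])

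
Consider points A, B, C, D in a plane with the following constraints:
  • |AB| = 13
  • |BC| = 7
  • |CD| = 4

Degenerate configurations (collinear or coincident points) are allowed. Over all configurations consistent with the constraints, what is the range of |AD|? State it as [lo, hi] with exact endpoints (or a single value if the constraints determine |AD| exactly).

|AB| ∈ {13}
|BC| ∈ {7}
|CD| ∈ {4}
|AC| ∈ [6, 20]
|BD| ∈ [3, 11]
|AD| ∈ [2, 24]

|AD| ∈ [2, 24]  (≈ [2.0000, 24.0000])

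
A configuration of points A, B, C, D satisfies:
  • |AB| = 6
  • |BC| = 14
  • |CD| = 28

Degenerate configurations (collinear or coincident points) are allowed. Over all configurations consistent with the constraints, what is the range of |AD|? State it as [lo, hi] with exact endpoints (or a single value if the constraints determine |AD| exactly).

|AB| ∈ {6}
|BC| ∈ {14}
|CD| ∈ {28}
|AC| ∈ [8, 20]
|BD| ∈ [14, 42]
|AD| ∈ [8, 48]

|AD| ∈ [8, 48]  (≈ [8.0000, 48.0000])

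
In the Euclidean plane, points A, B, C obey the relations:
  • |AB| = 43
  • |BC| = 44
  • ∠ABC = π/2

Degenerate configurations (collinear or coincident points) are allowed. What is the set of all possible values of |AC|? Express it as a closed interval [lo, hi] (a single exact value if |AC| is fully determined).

|AC| = √(3785)  (≈ 61.5224)

|AB| ∈ {43}
|BC| ∈ {44}
|AC| ∈ {√(3785)}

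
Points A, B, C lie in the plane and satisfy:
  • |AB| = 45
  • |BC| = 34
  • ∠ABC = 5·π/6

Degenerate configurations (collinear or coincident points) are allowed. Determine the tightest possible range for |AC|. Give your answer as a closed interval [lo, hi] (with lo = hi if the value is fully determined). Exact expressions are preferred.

|AB| ∈ {45}
|BC| ∈ {34}
|AC| ∈ {√(1530·√(3) + 3181)}

|AC| = √(1530·√(3) + 3181)  (≈ 76.3612)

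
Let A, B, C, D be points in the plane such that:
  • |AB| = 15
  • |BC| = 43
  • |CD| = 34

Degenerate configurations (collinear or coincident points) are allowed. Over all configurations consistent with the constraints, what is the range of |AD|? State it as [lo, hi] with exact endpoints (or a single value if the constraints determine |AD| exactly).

|AD| ∈ [0, 92]  (≈ [0.0000, 92.0000])

|AB| ∈ {15}
|BC| ∈ {43}
|CD| ∈ {34}
|AC| ∈ [28, 58]
|BD| ∈ [9, 77]
|AD| ∈ [0, 92]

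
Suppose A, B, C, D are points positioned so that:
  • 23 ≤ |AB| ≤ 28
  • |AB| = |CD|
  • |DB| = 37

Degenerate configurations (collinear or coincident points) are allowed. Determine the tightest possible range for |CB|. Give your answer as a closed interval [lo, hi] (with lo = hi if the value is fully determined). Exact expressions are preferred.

|CB| ∈ [9, 65]  (≈ [9.0000, 65.0000])

|AB| ∈ [23, 28]
|BD| ∈ {37}
|CD| ∈ [23, 28]
|AD| ∈ [9, 65]
|BC| ∈ [9, 65]
|AC| ∈ [0, 93]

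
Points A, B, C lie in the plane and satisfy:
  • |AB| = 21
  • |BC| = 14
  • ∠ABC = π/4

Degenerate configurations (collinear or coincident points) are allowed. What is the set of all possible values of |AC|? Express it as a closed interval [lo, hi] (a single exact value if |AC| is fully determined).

|AC| = 7·√(13 - 6·√(2))  (≈ 14.8735)

|AB| ∈ {21}
|BC| ∈ {14}
|AC| ∈ {7·√(13 - 6·√(2))}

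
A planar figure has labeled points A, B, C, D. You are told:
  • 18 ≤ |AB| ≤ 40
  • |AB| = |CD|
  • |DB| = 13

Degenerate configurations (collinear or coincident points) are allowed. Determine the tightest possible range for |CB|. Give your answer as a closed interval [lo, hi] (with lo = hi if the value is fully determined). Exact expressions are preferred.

|CB| ∈ [5, 53]  (≈ [5.0000, 53.0000])

|AB| ∈ [18, 40]
|BD| ∈ {13}
|CD| ∈ [18, 40]
|AD| ∈ [5, 53]
|BC| ∈ [5, 53]
|AC| ∈ [0, 93]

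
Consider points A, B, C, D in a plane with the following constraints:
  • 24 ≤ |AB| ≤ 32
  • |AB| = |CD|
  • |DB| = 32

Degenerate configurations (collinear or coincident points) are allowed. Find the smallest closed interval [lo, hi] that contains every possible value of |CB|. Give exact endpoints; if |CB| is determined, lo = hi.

|CB| ∈ [0, 64]  (≈ [0.0000, 64.0000])

|AB| ∈ [24, 32]
|BD| ∈ {32}
|CD| ∈ [24, 32]
|AD| ∈ [0, 64]
|BC| ∈ [0, 64]
|AC| ∈ [0, 96]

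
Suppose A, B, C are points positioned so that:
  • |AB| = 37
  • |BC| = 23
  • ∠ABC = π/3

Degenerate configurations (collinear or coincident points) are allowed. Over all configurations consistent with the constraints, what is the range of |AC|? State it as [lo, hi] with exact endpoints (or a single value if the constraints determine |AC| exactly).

|AC| = √(1047)  (≈ 32.3574)

|AB| ∈ {37}
|BC| ∈ {23}
|AC| ∈ {√(1047)}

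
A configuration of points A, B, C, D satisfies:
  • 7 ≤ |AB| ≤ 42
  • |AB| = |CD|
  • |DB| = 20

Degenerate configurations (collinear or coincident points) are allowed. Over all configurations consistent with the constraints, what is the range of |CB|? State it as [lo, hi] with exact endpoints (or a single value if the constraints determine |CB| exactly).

|CB| ∈ [0, 62]  (≈ [0.0000, 62.0000])

|AB| ∈ [7, 42]
|BD| ∈ {20}
|CD| ∈ [7, 42]
|AD| ∈ [0, 62]
|BC| ∈ [0, 62]
|AC| ∈ [0, 104]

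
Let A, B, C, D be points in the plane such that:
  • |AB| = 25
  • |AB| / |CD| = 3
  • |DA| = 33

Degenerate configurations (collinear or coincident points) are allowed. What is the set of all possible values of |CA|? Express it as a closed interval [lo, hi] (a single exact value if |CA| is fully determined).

|CA| ∈ [74/3, 124/3]  (≈ [24.6667, 41.3333])

|AB| ∈ {25}
|AD| ∈ {33}
|CD| ∈ {25/3}
|BD| ∈ [8, 58]
|AC| ∈ [74/3, 124/3]
|BC| ∈ [0, 199/3]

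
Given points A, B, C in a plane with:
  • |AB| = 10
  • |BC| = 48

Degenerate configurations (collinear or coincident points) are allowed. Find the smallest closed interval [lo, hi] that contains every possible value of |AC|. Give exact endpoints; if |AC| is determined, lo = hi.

|AB| ∈ {10}
|BC| ∈ {48}
|AC| ∈ [38, 58]

|AC| ∈ [38, 58]  (≈ [38.0000, 58.0000])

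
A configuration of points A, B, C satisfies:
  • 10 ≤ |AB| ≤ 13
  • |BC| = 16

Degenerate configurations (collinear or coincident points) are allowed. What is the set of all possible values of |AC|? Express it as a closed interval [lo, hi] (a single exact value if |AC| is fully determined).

|AC| ∈ [3, 29]  (≈ [3.0000, 29.0000])

|AB| ∈ [10, 13]
|BC| ∈ {16}
|AC| ∈ [3, 29]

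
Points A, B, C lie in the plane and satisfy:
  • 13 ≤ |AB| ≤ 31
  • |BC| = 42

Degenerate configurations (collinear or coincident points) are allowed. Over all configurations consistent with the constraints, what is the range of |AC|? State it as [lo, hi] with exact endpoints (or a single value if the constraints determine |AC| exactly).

|AC| ∈ [11, 73]  (≈ [11.0000, 73.0000])

|AB| ∈ [13, 31]
|BC| ∈ {42}
|AC| ∈ [11, 73]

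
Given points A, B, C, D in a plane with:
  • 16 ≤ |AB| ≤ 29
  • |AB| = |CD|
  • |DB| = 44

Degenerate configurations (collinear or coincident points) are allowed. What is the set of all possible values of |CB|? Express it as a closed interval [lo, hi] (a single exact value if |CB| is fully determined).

|CB| ∈ [15, 73]  (≈ [15.0000, 73.0000])

|AB| ∈ [16, 29]
|BD| ∈ {44}
|CD| ∈ [16, 29]
|AD| ∈ [15, 73]
|BC| ∈ [15, 73]
|AC| ∈ [0, 102]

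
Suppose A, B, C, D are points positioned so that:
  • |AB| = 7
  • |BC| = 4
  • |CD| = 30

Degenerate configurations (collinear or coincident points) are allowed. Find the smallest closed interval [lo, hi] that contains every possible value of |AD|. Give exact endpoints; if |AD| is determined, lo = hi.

|AD| ∈ [19, 41]  (≈ [19.0000, 41.0000])

|AB| ∈ {7}
|BC| ∈ {4}
|CD| ∈ {30}
|AC| ∈ [3, 11]
|BD| ∈ [26, 34]
|AD| ∈ [19, 41]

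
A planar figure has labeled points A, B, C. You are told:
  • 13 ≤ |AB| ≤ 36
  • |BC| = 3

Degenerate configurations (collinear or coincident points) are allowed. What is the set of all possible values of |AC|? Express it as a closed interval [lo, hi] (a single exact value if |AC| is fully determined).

|AC| ∈ [10, 39]  (≈ [10.0000, 39.0000])

|AB| ∈ [13, 36]
|BC| ∈ {3}
|AC| ∈ [10, 39]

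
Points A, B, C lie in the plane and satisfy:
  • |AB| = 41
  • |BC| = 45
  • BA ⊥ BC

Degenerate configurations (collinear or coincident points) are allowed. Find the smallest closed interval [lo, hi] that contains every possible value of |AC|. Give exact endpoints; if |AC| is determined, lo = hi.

|AB| ∈ {41}
|BC| ∈ {45}
|AC| ∈ {√(3706)}

|AC| = √(3706)  (≈ 60.8769)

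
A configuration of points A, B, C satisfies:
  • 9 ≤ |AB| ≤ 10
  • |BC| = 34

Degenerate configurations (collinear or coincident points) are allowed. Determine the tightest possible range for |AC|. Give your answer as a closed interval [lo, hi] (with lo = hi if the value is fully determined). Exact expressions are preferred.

|AB| ∈ [9, 10]
|BC| ∈ {34}
|AC| ∈ [24, 44]

|AC| ∈ [24, 44]  (≈ [24.0000, 44.0000])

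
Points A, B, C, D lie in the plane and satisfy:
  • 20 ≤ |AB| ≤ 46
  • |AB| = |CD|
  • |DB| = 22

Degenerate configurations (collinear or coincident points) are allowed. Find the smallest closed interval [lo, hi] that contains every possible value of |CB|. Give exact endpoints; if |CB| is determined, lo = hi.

|AB| ∈ [20, 46]
|BD| ∈ {22}
|CD| ∈ [20, 46]
|AD| ∈ [0, 68]
|BC| ∈ [0, 68]
|AC| ∈ [0, 114]

|CB| ∈ [0, 68]  (≈ [0.0000, 68.0000])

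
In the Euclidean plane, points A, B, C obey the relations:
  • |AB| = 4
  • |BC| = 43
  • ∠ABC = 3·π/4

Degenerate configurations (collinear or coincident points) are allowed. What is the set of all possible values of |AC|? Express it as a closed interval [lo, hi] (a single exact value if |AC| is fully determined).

|AB| ∈ {4}
|BC| ∈ {43}
|AC| ∈ {√(172·√(2) + 1865)}

|AC| = √(172·√(2) + 1865)  (≈ 45.9156)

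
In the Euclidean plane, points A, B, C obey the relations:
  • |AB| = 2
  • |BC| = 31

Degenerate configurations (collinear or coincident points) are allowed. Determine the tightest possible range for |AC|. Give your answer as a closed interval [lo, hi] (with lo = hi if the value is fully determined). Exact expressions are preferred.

|AC| ∈ [29, 33]  (≈ [29.0000, 33.0000])

|AB| ∈ {2}
|BC| ∈ {31}
|AC| ∈ [29, 33]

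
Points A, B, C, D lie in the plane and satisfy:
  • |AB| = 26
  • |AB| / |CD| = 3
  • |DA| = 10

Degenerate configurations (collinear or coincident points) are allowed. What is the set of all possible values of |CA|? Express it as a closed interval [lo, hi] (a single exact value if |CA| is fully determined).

|CA| ∈ [4/3, 56/3]  (≈ [1.3333, 18.6667])

|AB| ∈ {26}
|AD| ∈ {10}
|CD| ∈ {26/3}
|BD| ∈ [16, 36]
|AC| ∈ [4/3, 56/3]
|BC| ∈ [22/3, 134/3]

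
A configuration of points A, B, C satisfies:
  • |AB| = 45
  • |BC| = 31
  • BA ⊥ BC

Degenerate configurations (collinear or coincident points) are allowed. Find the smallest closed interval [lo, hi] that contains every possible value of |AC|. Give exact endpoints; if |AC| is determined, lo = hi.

|AB| ∈ {45}
|BC| ∈ {31}
|AC| ∈ {√(2986)}

|AC| = √(2986)  (≈ 54.6443)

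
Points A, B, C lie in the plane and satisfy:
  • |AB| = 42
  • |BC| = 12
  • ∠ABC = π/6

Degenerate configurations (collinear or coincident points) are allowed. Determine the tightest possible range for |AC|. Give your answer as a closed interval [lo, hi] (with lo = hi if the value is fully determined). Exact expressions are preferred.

|AC| = 6·√(53 - 14·√(3))  (≈ 32.1721)

|AB| ∈ {42}
|BC| ∈ {12}
|AC| ∈ {6·√(53 - 14·√(3))}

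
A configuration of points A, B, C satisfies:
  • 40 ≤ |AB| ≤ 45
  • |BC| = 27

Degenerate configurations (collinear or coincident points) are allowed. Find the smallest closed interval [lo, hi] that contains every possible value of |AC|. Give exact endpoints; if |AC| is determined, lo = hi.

|AB| ∈ [40, 45]
|BC| ∈ {27}
|AC| ∈ [13, 72]

|AC| ∈ [13, 72]  (≈ [13.0000, 72.0000])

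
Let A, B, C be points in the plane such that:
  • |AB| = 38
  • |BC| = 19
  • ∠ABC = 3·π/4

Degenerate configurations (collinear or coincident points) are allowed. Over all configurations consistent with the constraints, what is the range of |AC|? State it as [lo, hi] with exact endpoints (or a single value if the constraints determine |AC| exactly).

|AB| ∈ {38}
|BC| ∈ {19}
|AC| ∈ {19·√(2·√(2) + 5)}

|AC| = 19·√(2·√(2) + 5)  (≈ 53.1607)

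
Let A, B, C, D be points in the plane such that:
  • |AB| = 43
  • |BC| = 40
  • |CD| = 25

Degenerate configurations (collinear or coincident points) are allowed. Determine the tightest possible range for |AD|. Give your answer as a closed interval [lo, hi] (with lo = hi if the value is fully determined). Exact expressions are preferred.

|AB| ∈ {43}
|BC| ∈ {40}
|CD| ∈ {25}
|AC| ∈ [3, 83]
|BD| ∈ [15, 65]
|AD| ∈ [0, 108]

|AD| ∈ [0, 108]  (≈ [0.0000, 108.0000])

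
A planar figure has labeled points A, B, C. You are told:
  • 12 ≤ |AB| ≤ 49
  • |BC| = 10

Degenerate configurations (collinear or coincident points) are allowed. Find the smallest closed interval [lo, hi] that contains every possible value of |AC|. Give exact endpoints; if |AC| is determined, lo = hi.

|AC| ∈ [2, 59]  (≈ [2.0000, 59.0000])

|AB| ∈ [12, 49]
|BC| ∈ {10}
|AC| ∈ [2, 59]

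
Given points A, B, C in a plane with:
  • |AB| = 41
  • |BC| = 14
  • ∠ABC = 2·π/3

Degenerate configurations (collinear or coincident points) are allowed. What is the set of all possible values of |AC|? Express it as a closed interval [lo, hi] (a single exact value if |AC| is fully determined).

|AC| = √(2451)  (≈ 49.5076)

|AB| ∈ {41}
|BC| ∈ {14}
|AC| ∈ {√(2451)}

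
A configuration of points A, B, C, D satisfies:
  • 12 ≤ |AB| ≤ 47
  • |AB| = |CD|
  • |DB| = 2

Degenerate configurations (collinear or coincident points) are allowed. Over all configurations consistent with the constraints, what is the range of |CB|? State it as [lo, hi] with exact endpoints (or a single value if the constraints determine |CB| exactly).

|CB| ∈ [10, 49]  (≈ [10.0000, 49.0000])

|AB| ∈ [12, 47]
|BD| ∈ {2}
|CD| ∈ [12, 47]
|AD| ∈ [10, 49]
|BC| ∈ [10, 49]
|AC| ∈ [0, 96]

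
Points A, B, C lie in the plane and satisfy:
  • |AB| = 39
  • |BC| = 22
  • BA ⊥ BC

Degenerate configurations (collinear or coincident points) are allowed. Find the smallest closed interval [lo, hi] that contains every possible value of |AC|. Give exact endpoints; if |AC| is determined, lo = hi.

|AC| = √(2005)  (≈ 44.7772)

|AB| ∈ {39}
|BC| ∈ {22}
|AC| ∈ {√(2005)}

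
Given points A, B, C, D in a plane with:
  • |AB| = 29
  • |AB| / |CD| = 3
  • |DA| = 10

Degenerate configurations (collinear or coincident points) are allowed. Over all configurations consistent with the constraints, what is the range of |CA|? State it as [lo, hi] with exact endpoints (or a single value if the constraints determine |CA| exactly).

|CA| ∈ [1/3, 59/3]  (≈ [0.3333, 19.6667])

|AB| ∈ {29}
|AD| ∈ {10}
|CD| ∈ {29/3}
|BD| ∈ [19, 39]
|AC| ∈ [1/3, 59/3]
|BC| ∈ [28/3, 146/3]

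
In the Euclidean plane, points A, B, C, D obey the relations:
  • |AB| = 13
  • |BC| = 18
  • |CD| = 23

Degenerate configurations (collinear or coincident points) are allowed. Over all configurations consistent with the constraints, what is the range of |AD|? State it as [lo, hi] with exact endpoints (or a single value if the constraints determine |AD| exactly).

|AD| ∈ [0, 54]  (≈ [0.0000, 54.0000])

|AB| ∈ {13}
|BC| ∈ {18}
|CD| ∈ {23}
|AC| ∈ [5, 31]
|BD| ∈ [5, 41]
|AD| ∈ [0, 54]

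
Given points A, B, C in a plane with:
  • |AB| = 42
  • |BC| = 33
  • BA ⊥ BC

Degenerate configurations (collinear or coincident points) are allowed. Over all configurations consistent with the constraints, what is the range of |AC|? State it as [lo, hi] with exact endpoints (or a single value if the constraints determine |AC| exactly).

|AB| ∈ {42}
|BC| ∈ {33}
|AC| ∈ {3·√(317)}

|AC| = 3·√(317)  (≈ 53.4135)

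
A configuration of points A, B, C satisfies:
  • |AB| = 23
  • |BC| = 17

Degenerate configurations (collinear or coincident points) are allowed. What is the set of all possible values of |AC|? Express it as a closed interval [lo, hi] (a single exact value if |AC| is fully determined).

|AB| ∈ {23}
|BC| ∈ {17}
|AC| ∈ [6, 40]

|AC| ∈ [6, 40]  (≈ [6.0000, 40.0000])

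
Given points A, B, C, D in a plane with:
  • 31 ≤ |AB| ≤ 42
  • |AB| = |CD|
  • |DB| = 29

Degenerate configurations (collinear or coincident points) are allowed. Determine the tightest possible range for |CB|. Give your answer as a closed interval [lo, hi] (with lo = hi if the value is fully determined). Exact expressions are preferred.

|AB| ∈ [31, 42]
|BD| ∈ {29}
|CD| ∈ [31, 42]
|AD| ∈ [2, 71]
|BC| ∈ [2, 71]
|AC| ∈ [0, 113]

|CB| ∈ [2, 71]  (≈ [2.0000, 71.0000])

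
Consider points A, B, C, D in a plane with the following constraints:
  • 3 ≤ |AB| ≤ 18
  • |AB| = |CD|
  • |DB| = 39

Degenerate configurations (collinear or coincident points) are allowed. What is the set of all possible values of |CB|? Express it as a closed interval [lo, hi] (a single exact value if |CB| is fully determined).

|CB| ∈ [21, 57]  (≈ [21.0000, 57.0000])

|AB| ∈ [3, 18]
|BD| ∈ {39}
|CD| ∈ [3, 18]
|AD| ∈ [21, 57]
|BC| ∈ [21, 57]
|AC| ∈ [3, 75]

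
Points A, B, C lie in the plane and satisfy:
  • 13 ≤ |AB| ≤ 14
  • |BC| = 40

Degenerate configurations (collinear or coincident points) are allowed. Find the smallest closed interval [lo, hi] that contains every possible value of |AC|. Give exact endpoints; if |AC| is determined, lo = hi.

|AC| ∈ [26, 54]  (≈ [26.0000, 54.0000])

|AB| ∈ [13, 14]
|BC| ∈ {40}
|AC| ∈ [26, 54]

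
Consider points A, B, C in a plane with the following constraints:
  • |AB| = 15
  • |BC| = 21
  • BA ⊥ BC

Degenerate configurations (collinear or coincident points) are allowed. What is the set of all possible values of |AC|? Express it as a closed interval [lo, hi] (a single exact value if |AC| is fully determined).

|AC| = 3·√(74)  (≈ 25.8070)

|AB| ∈ {15}
|BC| ∈ {21}
|AC| ∈ {3·√(74)}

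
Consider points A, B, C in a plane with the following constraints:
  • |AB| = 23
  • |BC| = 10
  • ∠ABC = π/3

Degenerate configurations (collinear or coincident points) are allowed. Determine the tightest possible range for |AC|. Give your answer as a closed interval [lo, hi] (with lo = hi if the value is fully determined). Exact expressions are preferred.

|AC| = √(399)  (≈ 19.9750)

|AB| ∈ {23}
|BC| ∈ {10}
|AC| ∈ {√(399)}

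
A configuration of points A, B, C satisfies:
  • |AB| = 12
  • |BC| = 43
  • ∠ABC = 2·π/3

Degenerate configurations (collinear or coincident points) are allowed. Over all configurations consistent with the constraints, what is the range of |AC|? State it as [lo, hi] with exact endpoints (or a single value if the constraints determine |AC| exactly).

|AB| ∈ {12}
|BC| ∈ {43}
|AC| ∈ {√(2509)}

|AC| = √(2509)  (≈ 50.0899)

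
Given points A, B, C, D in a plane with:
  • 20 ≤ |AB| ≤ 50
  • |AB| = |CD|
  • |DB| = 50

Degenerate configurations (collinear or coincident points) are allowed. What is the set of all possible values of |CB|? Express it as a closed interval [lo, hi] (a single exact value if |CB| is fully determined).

|AB| ∈ [20, 50]
|BD| ∈ {50}
|CD| ∈ [20, 50]
|AD| ∈ [0, 100]
|BC| ∈ [0, 100]
|AC| ∈ [0, 150]

|CB| ∈ [0, 100]  (≈ [0.0000, 100.0000])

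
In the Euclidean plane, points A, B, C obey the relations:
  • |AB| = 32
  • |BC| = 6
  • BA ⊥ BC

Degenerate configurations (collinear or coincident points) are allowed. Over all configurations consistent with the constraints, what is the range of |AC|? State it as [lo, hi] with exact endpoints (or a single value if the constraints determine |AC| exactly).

|AC| = 2·√(265)  (≈ 32.5576)

|AB| ∈ {32}
|BC| ∈ {6}
|AC| ∈ {2·√(265)}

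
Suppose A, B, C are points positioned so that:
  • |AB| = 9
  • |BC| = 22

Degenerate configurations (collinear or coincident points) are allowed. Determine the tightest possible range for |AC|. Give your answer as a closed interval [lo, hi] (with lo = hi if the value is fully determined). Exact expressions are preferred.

|AB| ∈ {9}
|BC| ∈ {22}
|AC| ∈ [13, 31]

|AC| ∈ [13, 31]  (≈ [13.0000, 31.0000])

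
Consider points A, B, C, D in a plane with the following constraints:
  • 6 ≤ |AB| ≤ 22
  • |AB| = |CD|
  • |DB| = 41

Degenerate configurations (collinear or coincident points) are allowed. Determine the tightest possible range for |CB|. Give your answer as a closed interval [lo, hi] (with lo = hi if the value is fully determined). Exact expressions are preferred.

|AB| ∈ [6, 22]
|BD| ∈ {41}
|CD| ∈ [6, 22]
|AD| ∈ [19, 63]
|BC| ∈ [19, 63]
|AC| ∈ [0, 85]

|CB| ∈ [19, 63]  (≈ [19.0000, 63.0000])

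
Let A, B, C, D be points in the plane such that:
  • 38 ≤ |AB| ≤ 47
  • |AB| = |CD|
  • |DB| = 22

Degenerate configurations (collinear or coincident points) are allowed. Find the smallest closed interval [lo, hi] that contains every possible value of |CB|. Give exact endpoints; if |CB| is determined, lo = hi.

|AB| ∈ [38, 47]
|BD| ∈ {22}
|CD| ∈ [38, 47]
|AD| ∈ [16, 69]
|BC| ∈ [16, 69]
|AC| ∈ [0, 116]

|CB| ∈ [16, 69]  (≈ [16.0000, 69.0000])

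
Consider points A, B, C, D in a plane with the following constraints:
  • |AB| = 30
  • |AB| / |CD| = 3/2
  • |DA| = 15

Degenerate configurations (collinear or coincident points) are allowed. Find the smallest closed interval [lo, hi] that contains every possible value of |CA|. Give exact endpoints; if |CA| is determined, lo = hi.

|AB| ∈ {30}
|AD| ∈ {15}
|CD| ∈ {20}
|BD| ∈ [15, 45]
|AC| ∈ [5, 35]
|BC| ∈ [0, 65]

|CA| ∈ [5, 35]  (≈ [5.0000, 35.0000])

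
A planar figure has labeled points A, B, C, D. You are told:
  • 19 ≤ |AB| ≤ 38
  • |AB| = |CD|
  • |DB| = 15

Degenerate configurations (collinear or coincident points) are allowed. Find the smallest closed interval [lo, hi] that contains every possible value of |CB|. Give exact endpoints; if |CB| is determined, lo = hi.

|AB| ∈ [19, 38]
|BD| ∈ {15}
|CD| ∈ [19, 38]
|AD| ∈ [4, 53]
|BC| ∈ [4, 53]
|AC| ∈ [0, 91]

|CB| ∈ [4, 53]  (≈ [4.0000, 53.0000])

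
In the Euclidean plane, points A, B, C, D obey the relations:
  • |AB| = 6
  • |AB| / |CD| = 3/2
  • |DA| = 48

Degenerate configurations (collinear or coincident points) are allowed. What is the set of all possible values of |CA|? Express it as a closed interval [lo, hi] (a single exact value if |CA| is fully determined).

|AB| ∈ {6}
|AD| ∈ {48}
|CD| ∈ {4}
|BD| ∈ [42, 54]
|AC| ∈ [44, 52]
|BC| ∈ [38, 58]

|CA| ∈ [44, 52]  (≈ [44.0000, 52.0000])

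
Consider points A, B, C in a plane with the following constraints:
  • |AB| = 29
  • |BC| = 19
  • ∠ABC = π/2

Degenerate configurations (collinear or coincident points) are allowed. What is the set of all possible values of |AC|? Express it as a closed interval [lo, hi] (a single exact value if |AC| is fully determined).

|AB| ∈ {29}
|BC| ∈ {19}
|AC| ∈ {√(1202)}

|AC| = √(1202)  (≈ 34.6699)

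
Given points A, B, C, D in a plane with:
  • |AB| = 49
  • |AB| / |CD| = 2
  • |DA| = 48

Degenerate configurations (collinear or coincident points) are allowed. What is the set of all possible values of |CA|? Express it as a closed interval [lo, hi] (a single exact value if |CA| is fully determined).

|CA| ∈ [47/2, 145/2]  (≈ [23.5000, 72.5000])

|AB| ∈ {49}
|AD| ∈ {48}
|CD| ∈ {49/2}
|BD| ∈ [1, 97]
|AC| ∈ [47/2, 145/2]
|BC| ∈ [0, 243/2]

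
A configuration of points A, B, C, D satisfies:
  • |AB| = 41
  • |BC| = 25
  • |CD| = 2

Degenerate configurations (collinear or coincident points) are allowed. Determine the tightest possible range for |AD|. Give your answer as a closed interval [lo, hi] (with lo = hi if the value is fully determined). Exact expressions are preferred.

|AB| ∈ {41}
|BC| ∈ {25}
|CD| ∈ {2}
|AC| ∈ [16, 66]
|BD| ∈ [23, 27]
|AD| ∈ [14, 68]

|AD| ∈ [14, 68]  (≈ [14.0000, 68.0000])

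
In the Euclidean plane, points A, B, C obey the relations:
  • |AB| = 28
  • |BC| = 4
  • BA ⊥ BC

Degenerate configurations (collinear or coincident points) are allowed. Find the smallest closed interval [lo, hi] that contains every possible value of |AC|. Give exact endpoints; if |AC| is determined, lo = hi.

|AB| ∈ {28}
|BC| ∈ {4}
|AC| ∈ {20·√(2)}

|AC| = 20·√(2)  (≈ 28.2843)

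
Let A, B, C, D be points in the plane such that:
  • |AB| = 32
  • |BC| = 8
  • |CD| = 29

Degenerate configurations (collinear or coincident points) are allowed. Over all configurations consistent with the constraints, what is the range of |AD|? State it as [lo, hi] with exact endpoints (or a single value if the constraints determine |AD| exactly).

|AB| ∈ {32}
|BC| ∈ {8}
|CD| ∈ {29}
|AC| ∈ [24, 40]
|BD| ∈ [21, 37]
|AD| ∈ [0, 69]

|AD| ∈ [0, 69]  (≈ [0.0000, 69.0000])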